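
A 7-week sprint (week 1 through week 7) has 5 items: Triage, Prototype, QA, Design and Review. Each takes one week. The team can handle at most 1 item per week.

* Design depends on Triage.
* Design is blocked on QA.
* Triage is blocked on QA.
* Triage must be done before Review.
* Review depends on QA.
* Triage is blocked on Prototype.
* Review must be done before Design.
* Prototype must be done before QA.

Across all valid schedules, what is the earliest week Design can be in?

week 5

Precedence pushes Design to at least week 5.
Design at week 5 is achievable: Triage=week 3; Design=week 5; Review=week 4; QA=week 2; Prototype=week 1.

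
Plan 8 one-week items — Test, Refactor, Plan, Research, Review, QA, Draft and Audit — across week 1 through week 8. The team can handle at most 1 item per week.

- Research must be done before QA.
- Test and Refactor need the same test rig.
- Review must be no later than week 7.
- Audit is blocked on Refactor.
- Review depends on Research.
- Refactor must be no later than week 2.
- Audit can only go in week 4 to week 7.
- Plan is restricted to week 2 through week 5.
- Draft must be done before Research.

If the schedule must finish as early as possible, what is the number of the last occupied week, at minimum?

8

The precedence chain requires at least 3 distinct weeks.
With at most 1 per week and 8 tasks, at least 8 weeks are needed.
Audit can't be placed before week 4, so the schedule must run through at least week 4.
8 works (last occupied week: week 8): for example Refactor in week 1; Plan in week 2; Audit in week 4; Test in week 8; Research in week 5; QA in week 7; Review in week 6; Draft in week 3.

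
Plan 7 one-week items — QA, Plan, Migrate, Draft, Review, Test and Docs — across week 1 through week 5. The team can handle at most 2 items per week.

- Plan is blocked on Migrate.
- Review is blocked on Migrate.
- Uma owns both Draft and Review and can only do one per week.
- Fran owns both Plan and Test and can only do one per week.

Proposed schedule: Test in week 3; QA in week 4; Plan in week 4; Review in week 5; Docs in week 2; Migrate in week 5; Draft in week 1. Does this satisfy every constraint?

No — it violates: Plan is blocked on Migrate

Uma owns both Draft and Review and can only do one per week — holds.
Fran owns both Plan and Test and can only do one per week — holds.
Review is blocked on Migrate — violated.
Plan is blocked on Migrate — violated.
The team can handle at most 2 items per week — holds.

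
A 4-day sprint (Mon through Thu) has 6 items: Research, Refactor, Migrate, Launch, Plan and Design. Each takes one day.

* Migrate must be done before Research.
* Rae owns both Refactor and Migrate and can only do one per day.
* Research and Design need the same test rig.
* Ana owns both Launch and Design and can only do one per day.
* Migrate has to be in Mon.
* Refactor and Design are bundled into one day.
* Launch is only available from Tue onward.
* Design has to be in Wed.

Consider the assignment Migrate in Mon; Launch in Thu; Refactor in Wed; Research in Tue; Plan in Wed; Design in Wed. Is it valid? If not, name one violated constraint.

Ana owns both Launch and Design and can only do one per day — holds.
Migrate must be done before Research — holds.
Research and Design need the same test rig — holds.
Migrate has to be in Mon — holds.
Launch is only available from Tue onward — holds.
Design has to be in Wed — holds.
Rae owns both Refactor and Migrate and can only do one per day — holds.
Refactor and Design are bundled into one day — holds.

Yes, all constraints hold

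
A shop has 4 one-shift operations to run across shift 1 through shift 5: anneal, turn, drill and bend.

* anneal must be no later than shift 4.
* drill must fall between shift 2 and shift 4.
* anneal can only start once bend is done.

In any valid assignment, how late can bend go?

Downstream work caps bend at shift 3.
bend at shift 3 is achievable: drill=shift 2; anneal=shift 4; bend=shift 3; turn=shift 1.

shift 3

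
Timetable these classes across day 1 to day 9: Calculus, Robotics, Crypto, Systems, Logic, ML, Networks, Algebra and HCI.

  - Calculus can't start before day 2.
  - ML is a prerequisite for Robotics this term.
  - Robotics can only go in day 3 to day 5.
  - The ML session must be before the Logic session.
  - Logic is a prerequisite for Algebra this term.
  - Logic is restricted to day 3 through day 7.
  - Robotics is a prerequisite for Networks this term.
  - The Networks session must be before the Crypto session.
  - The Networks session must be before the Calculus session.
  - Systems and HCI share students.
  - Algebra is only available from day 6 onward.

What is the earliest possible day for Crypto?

day 5

Precedence pushes Crypto to at least day 5.
Crypto at day 5 is achievable: Calculus=day 5; HCI=day 2; Systems=day 1; Logic=day 3; Networks=day 4; ML=day 1; Algebra=day 6; Robotics=day 3; Crypto=day 5.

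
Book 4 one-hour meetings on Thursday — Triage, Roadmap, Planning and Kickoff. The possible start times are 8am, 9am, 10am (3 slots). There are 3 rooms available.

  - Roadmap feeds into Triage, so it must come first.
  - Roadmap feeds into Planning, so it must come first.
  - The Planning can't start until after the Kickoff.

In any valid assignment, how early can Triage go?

Precedence pushes Triage to at least 9am.
Triage at 9am is achievable: Kickoff=8am; Triage=9am; Planning=9am; Roadmap=8am.

9am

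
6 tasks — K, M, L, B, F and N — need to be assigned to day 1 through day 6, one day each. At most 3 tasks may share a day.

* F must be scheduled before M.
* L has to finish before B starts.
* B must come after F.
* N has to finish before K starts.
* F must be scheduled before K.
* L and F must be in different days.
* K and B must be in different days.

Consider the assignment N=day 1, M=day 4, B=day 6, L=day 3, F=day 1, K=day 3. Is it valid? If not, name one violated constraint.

At most 3 tasks may share a day — holds.
N has to finish before K starts — holds.
K and B must be in different days — holds.
L has to finish before B starts — holds.
L and F must be in different days — holds.
F must be scheduled before M — holds.
F must be scheduled before K — holds.
B must come after F — holds.

Yes, all constraints hold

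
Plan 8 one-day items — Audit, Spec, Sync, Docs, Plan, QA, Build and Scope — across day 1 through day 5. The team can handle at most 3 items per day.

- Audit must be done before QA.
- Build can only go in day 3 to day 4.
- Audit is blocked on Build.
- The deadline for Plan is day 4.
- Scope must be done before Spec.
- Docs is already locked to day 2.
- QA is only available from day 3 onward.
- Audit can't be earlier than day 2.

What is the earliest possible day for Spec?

Precedence pushes Spec to at least day 2.
Spec at day 2 is achievable: Build -> day 3, QA -> day 5, Plan -> day 1, Sync -> day 1, Docs -> day 2, Scope -> day 1, Audit -> day 4, Spec -> day 2.

day 2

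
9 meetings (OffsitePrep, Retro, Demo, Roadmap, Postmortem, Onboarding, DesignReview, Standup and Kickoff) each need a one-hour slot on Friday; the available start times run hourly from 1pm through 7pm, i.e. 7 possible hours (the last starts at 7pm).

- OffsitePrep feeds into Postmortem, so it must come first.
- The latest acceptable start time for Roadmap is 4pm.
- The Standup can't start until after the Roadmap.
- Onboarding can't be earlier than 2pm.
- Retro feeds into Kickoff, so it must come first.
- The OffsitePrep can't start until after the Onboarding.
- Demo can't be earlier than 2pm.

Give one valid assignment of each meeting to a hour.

Standup in 2pm, Roadmap in 1pm, Demo in 2pm, Onboarding in 2pm, Postmortem in 4pm, DesignReview in 1pm, OffsitePrep in 3pm, Kickoff in 2pm, Retro in 1pm

Checking: Onboarding(2pm) before OffsitePrep(3pm); OffsitePrep(3pm) before Postmortem(4pm); Retro(1pm) before Kickoff(2pm); Roadmap(1pm) before Standup(2pm); Onboarding=2pm in [2pm,7pm]; Demo=2pm in [2pm,7pm]; Roadmap=1pm in [1pm,4pm].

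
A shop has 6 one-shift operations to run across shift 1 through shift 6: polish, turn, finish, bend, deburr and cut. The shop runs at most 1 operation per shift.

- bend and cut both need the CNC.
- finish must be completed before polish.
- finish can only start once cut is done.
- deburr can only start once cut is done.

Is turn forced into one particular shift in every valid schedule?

No

turn can be shift 1 (e.g. cut in shift 2, polish in shift 4, deburr in shift 5, finish in shift 3, turn in shift 1, bend in shift 6) or shift 2 (e.g. cut -> shift 1; polish -> shift 4; deburr -> shift 5; turn -> shift 2; finish -> shift 3; bend -> shift 6).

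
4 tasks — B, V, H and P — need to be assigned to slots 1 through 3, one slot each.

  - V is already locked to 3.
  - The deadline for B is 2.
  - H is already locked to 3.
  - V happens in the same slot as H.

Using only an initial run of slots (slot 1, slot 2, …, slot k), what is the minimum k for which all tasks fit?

V can't be placed before 3, so the schedule must run through at least slot 3.
3 works (last occupied slot: 3): for example V in 3; H in 3; P in 1; B in 1.

3 slots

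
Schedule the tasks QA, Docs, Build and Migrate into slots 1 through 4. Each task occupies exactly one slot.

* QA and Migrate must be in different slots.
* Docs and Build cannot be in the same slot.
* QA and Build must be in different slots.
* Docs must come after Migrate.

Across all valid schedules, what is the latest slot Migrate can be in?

3

Downstream work caps Migrate at 3.
Migrate at 3 is achievable: Migrate -> 3, Docs -> 4, Build -> 2, QA -> 1.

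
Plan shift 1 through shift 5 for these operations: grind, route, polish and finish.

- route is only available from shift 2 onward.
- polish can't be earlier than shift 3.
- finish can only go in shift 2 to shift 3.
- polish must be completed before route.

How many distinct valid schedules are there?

Splitting on grind: it can be shift 1 (6), shift 2 (6), shift 3 (6), shift 4 (6), shift 5 (6). Listing each branch's schedules as (route, polish, finish) by shift number:
grind=shift 1: (4,3,2) (4,3,3) (5,3,2) (5,3,3) (5,4,2) (5,4,3) — 6.
grind=shift 2: (4,3,2) (4,3,3) (5,3,2) (5,3,3) (5,4,2) (5,4,3) — 6.
grind=shift 3: (4,3,2) (4,3,3) (5,3,2) (5,3,3) (5,4,2) (5,4,3) — 6.
grind=shift 4: (4,3,2) (4,3,3) (5,3,2) (5,3,3) (5,4,2) (5,4,3) — 6.
grind=shift 5: (4,3,2) (4,3,3) (5,3,2) (5,3,3) (5,4,2) (5,4,3) — 6.
Summing: 6 + 6 + 6 + 6 + 6 = 30.

30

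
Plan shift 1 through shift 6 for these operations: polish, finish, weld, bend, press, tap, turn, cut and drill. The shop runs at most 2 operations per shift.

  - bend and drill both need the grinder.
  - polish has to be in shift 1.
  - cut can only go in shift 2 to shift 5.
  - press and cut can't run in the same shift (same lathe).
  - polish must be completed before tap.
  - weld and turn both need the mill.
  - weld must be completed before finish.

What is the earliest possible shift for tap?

shift 2

Precedence pushes tap to at least shift 2.
tap at shift 2 is achievable: cut=shift 2, bend=shift 3, tap=shift 2, turn=shift 4, polish=shift 1, finish=shift 3, drill=shift 5, weld=shift 1, press=shift 4.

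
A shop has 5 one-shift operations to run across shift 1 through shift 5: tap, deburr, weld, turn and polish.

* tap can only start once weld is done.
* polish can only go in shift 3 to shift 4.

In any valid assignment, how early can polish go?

shift 3

Polish is available from shift 3; polish's own window allows nothing later than shift 4.
polish at shift 3 is achievable: turn -> shift 1, polish -> shift 3, tap -> shift 2, weld -> shift 1, deburr -> shift 1.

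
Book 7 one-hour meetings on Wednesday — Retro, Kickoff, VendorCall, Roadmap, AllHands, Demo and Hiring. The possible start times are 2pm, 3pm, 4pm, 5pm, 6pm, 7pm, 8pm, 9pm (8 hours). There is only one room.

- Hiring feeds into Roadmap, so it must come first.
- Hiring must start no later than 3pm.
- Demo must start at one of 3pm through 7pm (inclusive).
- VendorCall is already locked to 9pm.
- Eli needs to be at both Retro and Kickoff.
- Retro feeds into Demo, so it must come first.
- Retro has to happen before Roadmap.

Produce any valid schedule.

VendorCall in 9pm; AllHands in 7pm; Hiring in 2pm; Demo in 4pm; Kickoff in 6pm; Retro in 3pm; Roadmap in 5pm

Checking: Hiring(2pm) before Roadmap(5pm); Retro(3pm) before Demo(4pm); Retro(3pm) before Roadmap(5pm); Retro(3pm) != Kickoff(6pm); Demo=4pm in [3pm,7pm]; VendorCall=9pm in [9pm,9pm]; Hiring=2pm in [2pm,3pm]; max 1 per hour (cap 1).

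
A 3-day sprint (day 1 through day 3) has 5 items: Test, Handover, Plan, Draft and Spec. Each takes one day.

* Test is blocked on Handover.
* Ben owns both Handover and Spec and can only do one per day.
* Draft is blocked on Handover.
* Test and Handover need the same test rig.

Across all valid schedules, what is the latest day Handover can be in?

Downstream work caps Handover at day 2.
Handover at day 2 is achievable: Plan=day 1; Draft=day 3; Spec=day 1; Test=day 3; Handover=day 2.

day 2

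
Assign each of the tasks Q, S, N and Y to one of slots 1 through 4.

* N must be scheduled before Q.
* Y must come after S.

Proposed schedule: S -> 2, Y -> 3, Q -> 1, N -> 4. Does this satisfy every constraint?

No — it violates: N must be scheduled before Q

N must be scheduled before Q — violated.
Y must come after S — holds.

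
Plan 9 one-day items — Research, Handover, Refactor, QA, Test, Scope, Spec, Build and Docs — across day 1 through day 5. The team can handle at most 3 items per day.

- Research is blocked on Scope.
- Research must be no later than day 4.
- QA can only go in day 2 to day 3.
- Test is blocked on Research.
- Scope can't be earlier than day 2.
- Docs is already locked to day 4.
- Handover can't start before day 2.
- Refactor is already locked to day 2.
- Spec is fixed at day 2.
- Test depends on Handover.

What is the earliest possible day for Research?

day 3

Precedence pushes Research to at least day 3; Research's own window allows nothing later than day 4.
Research at day 3 is achievable: Docs in day 4; Research in day 3; Spec in day 2; Scope in day 2; QA in day 3; Handover in day 3; Refactor in day 2; Test in day 4; Build in day 1.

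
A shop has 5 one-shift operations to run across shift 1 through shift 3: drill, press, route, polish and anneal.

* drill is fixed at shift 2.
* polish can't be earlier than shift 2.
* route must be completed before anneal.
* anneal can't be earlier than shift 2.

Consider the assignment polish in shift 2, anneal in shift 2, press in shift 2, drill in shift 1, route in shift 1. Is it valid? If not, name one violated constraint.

No. drill is fixed at shift 2 is not satisfied.

route must be completed before anneal — holds.
anneal can't be earlier than shift 2 — holds.
polish can't be earlier than shift 2 — holds.
drill is fixed at shift 2 — violated.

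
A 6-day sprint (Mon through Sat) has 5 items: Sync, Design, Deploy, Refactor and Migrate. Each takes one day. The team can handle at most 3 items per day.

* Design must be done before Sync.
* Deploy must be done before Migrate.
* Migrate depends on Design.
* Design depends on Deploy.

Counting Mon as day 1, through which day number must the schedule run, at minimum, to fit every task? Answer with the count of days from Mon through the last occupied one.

3 days

The precedence chain requires at least 3 distinct days.
With at most 3 per day and 5 tasks, at least 2 days are needed.
3 works (last occupied day: Wed): for example Migrate=Wed; Refactor=Mon; Design=Tue; Sync=Wed; Deploy=Mon.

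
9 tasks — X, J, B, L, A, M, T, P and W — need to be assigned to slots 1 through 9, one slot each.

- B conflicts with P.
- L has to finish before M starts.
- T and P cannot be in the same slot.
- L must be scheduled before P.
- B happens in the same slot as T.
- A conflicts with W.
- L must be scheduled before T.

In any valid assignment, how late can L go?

Downstream work caps L at 8.
L at 7 is achievable: J in 1; W in 2; X in 1; L in 7; T in 8; B in 8; P in 9; A in 1; M in 8.
Nothing later works — the conflict constraints rule out every slot after 7.

7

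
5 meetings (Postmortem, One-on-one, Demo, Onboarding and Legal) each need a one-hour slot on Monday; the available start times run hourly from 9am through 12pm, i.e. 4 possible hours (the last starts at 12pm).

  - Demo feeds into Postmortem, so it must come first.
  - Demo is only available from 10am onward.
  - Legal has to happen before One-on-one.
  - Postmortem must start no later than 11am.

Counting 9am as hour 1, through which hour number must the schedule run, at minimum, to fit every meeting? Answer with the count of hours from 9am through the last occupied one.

The precedence chain requires at least 2 distinct hours.
Propagating the time windows through the other constraints, Postmortem can't land before 11am — that is hour 3 counting from 9am — so the schedule must run through at least 3 hours.
3 works (last occupied hour: 11am): for example Demo=10am; Postmortem=11am; Legal=9am; Onboarding=9am; One-on-one=10am.

3 hours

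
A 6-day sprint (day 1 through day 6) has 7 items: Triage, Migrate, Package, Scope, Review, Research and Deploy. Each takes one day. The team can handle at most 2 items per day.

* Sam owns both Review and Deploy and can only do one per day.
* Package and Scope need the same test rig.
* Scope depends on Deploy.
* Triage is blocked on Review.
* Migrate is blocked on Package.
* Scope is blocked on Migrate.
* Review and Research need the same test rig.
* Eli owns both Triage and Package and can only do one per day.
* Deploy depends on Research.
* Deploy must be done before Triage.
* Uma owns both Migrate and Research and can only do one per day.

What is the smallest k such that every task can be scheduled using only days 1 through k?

4

The precedence chain requires at least 3 distinct days.
With at most 2 per day and 7 tasks, at least 4 days are needed.
4 works (last occupied day: day 4): for example Package in day 1; Triage in day 4; Migrate in day 2; Review in day 3; Research in day 1; Deploy in day 2; Scope in day 3.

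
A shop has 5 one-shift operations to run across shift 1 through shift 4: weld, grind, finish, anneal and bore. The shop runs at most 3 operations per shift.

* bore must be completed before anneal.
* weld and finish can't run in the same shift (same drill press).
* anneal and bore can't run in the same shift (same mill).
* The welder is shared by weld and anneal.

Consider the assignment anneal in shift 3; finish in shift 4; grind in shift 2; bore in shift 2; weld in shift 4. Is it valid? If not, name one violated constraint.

Invalid. weld and finish can't run in the same shift (same drill press).

bore must be completed before anneal — holds.
The shop runs at most 3 operations per shift — holds.
weld and finish can't run in the same shift (same drill press) — violated.
anneal and bore can't run in the same shift (same mill) — holds.
The welder is shared by weld and anneal — holds.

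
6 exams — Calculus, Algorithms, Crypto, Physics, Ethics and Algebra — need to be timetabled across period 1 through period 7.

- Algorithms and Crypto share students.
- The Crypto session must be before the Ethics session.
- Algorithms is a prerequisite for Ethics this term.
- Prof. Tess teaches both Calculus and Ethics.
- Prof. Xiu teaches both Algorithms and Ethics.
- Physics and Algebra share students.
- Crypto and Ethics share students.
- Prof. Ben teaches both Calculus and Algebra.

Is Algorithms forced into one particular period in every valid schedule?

Algorithms can be period 1 (e.g. Ethics=period 3, Physics=period 1, Algorithms=period 1, Algebra=period 2, Calculus=period 1, Crypto=period 2) or period 2 (e.g. Algebra -> period 2, Ethics -> period 3, Physics -> period 1, Crypto -> period 1, Calculus -> period 1, Algorithms -> period 2).

No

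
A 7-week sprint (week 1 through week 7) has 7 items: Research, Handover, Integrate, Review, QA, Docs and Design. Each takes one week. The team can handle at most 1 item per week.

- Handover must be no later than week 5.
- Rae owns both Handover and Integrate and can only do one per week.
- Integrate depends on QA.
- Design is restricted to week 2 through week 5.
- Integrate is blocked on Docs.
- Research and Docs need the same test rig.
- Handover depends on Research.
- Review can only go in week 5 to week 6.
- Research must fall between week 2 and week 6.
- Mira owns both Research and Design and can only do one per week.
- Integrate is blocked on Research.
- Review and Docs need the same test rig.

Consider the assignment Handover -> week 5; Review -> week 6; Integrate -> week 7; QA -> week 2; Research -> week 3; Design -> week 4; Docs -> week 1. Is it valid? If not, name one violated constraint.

Valid

Rae owns both Handover and Integrate and can only do one per week — holds.
Integrate is blocked on Docs — holds.
Mira owns both Research and Design and can only do one per week — holds.
Handover depends on Research — holds.
Review can only go in week 5 to week 6 — holds.
Research must fall between week 2 and week 6 — holds.
Review and Docs need the same test rig — holds.
Integrate depends on QA — holds.
Handover must be no later than week 5 — holds.
The team can handle at most 1 item per week — holds.
Research and Docs need the same test rig — holds.
Design is restricted to week 2 through week 5 — holds.
Integrate is blocked on Research — holds.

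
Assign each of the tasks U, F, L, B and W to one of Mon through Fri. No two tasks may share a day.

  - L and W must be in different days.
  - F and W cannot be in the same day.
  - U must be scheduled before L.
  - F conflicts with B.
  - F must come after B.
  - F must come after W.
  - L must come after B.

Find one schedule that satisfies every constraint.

B=Mon, U=Thu, L=Fri, W=Tue, F=Wed

Checking: B(Mon) before L(Fri); U(Thu) before L(Fri); W(Tue) before F(Wed); B(Mon) before F(Wed); F(Wed) != B(Mon); L(Fri) != W(Tue); F(Wed) != W(Tue); max 1 per day (cap 1).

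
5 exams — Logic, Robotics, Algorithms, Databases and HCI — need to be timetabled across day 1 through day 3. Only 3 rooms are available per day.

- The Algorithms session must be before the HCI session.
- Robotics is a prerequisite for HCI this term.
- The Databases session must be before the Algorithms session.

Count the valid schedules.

6

Splitting on Logic: it can be day 1 (2), day 2 (2), day 3 (2). Listing each branch's schedules as (Robotics, Algorithms, Databases, HCI) by day number:
Logic=day 1: (1,2,1,3) (2,2,1,3) — 2.
Logic=day 2: (1,2,1,3) (2,2,1,3) — 2.
Logic=day 3: (1,2,1,3) (2,2,1,3) — 2.
Summing: 2 + 2 + 2 = 6.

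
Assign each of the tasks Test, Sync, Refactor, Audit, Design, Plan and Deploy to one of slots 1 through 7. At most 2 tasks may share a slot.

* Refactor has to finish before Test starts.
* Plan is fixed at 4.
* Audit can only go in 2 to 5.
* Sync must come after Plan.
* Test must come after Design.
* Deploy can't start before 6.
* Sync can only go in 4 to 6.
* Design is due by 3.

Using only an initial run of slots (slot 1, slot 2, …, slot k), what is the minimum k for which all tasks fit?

6 slots

The precedence chain requires at least 2 distinct slots.
With at most 2 per slot and 7 tasks, at least 4 slots are needed.
Deploy can't be placed before 6, so the schedule must run through at least slot 6.
6 works (last occupied slot: 6): for example Audit in 2, Refactor in 1, Plan in 4, Deploy in 6, Sync in 5, Test in 2, Design in 1.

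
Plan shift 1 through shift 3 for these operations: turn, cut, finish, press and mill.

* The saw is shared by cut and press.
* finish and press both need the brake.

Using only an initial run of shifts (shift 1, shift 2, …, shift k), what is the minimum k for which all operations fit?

2

Could 1 shift be enough, i.e. nothing placed later than shift 1? No: press can't share with cut (shift 1) → nothing is left.
So 1 shift is not enough.
2 works (last occupied shift: shift 2): for example cut -> shift 1; press -> shift 2; finish -> shift 1; turn -> shift 1; mill -> shift 1.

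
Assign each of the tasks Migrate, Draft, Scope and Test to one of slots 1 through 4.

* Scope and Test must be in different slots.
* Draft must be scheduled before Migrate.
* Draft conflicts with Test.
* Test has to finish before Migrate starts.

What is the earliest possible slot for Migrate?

Precedence pushes Migrate to at least 2.
Migrate at 3 is achievable: Scope=1; Migrate=3; Draft=1; Test=2.
Nothing earlier works — the conflict constraints rule out every slot before 3.

3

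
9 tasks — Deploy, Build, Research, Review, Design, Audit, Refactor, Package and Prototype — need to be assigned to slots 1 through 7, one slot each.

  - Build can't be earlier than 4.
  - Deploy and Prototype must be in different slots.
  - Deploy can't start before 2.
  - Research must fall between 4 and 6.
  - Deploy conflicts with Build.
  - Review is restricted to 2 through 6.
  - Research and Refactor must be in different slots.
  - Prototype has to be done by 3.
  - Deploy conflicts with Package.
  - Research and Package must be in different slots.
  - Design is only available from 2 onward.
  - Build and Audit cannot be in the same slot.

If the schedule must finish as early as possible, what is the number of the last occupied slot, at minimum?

Build can't be placed before 4, so the schedule must run through at least slot 4.
4 works (last occupied slot: 4): for example Build in 4, Refactor in 1, Audit in 1, Design in 2, Prototype in 1, Research in 4, Package in 1, Deploy in 2, Review in 2.

slot 4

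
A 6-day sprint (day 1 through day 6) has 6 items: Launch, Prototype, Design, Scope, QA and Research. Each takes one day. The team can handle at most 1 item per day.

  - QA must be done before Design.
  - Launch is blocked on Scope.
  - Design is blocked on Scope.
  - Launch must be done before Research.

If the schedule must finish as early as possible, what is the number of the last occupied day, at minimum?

The precedence chain requires at least 3 distinct days.
With at most 1 per day and 6 work items, at least 6 days are needed.
6 works (last occupied day: day 6): for example Research=day 5; Prototype=day 6; Design=day 4; Launch=day 2; QA=day 3; Scope=day 1.

6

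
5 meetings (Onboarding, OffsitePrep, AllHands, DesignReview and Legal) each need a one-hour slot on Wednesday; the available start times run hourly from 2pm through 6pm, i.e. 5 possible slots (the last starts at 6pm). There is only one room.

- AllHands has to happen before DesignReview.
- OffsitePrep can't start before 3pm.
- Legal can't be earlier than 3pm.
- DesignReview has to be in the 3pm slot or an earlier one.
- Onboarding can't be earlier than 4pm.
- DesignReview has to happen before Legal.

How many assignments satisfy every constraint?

6

Splitting on Onboarding: it can be 4pm (2), 5pm (2), 6pm (2). Listing each branch's schedules as (OffsitePrep, AllHands, DesignReview, Legal):
Onboarding=4pm: (5pm,2pm,3pm,6pm) (6pm,2pm,3pm,5pm) — 2.
Onboarding=5pm: (4pm,2pm,3pm,6pm) (6pm,2pm,3pm,4pm) — 2.
Onboarding=6pm: (4pm,2pm,3pm,5pm) (5pm,2pm,3pm,4pm) — 2.
Summing: 2 + 2 + 2 = 6.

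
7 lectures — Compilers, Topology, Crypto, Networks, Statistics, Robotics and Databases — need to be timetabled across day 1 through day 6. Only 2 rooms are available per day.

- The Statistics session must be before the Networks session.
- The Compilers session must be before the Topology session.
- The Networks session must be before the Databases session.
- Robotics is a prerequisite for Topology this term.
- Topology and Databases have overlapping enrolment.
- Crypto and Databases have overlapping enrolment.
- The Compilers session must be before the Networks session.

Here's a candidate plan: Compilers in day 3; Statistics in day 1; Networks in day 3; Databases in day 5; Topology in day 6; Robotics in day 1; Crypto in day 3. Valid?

The Networks session must be before the Databases session — holds.
The Compilers session must be before the Topology session — holds.
Topology and Databases have overlapping enrolment — holds.
Crypto and Databases have overlapping enrolment — holds.
Robotics is a prerequisite for Topology this term — holds.
The Statistics session must be before the Networks session — holds.
The Compilers session must be before the Networks session — violated.
Only 2 rooms are available per day — violated.

No — it violates: Only 2 rooms are available per day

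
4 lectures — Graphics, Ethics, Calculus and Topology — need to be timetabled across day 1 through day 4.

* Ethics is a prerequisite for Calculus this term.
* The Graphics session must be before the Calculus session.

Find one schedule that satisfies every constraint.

Graphics -> day 1; Topology -> day 1; Calculus -> day 2; Ethics -> day 1

Checking: Ethics(day 1) before Calculus(day 2); Graphics(day 1) before Calculus(day 2).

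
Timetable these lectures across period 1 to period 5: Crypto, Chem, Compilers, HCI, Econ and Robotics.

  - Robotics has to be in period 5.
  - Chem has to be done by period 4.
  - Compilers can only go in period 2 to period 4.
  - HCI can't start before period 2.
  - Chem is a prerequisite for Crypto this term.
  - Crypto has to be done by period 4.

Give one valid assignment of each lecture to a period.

Chem=period 1, Crypto=period 2, HCI=period 2, Econ=period 1, Robotics=period 5, Compilers=period 2

Checking: Chem(period 1) before Crypto(period 2); HCI=period 2 in [period 2,period 5]; Chem=period 1 in [period 1,period 4]; Compilers=period 2 in [period 2,period 4]; Robotics=period 5 in [period 5,period 5]; Crypto=period 2 in [period 1,period 4].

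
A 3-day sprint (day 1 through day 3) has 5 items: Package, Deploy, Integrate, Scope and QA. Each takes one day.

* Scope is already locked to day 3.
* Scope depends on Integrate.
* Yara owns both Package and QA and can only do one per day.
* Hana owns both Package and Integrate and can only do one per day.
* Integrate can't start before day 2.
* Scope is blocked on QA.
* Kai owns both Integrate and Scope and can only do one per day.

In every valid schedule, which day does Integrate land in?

day 2

Integrate's window is day 2–day 3.
Scope is fixed at day 3, and Integrate can't share a day with Scope.
So Integrate must be day 2.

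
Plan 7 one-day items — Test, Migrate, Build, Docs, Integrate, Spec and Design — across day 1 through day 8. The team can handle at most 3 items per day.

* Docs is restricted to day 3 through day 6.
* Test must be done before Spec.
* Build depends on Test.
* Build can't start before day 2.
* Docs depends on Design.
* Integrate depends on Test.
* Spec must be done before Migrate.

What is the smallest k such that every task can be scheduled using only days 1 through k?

3

The precedence chain requires at least 3 distinct days.
With at most 3 per day and 7 tasks, at least 3 days are needed.
3 works (last occupied day: day 3): for example Design=day 1; Test=day 1; Docs=day 3; Spec=day 2; Integrate=day 2; Migrate=day 3; Build=day 2.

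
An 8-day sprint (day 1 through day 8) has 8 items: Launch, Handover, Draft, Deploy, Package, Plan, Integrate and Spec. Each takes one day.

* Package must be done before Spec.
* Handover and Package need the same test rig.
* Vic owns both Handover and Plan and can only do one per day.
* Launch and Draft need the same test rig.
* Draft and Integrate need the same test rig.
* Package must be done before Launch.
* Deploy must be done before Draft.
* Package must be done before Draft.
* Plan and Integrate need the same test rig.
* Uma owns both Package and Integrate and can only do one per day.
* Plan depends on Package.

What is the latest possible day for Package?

Downstream work caps Package at day 7.
Package at day 6 is achievable: Plan -> day 7; Launch -> day 8; Integrate -> day 1; Handover -> day 1; Package -> day 6; Draft -> day 7; Deploy -> day 1; Spec -> day 7.
Nothing later works — the conflict constraints rule out every day after day 6.

day 6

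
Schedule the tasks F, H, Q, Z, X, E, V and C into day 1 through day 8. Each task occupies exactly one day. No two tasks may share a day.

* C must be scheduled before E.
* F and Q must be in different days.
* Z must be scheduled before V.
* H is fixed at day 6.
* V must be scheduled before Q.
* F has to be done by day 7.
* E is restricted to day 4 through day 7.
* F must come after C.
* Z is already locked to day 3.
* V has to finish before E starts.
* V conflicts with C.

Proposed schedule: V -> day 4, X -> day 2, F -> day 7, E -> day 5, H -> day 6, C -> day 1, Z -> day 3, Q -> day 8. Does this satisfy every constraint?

H is fixed at day 6 — holds.
E is restricted to day 4 through day 7 — holds.
V conflicts with C — holds.
C must be scheduled before E — holds.
Z must be scheduled before V — holds.
Z is already locked to day 3 — holds.
No two tasks may share a day — holds.
F and Q must be in different days — holds.
F has to be done by day 7 — holds.
F must come after C — holds.
V must be scheduled before Q — holds.
V has to finish before E starts — holds.

Yes, all constraints hold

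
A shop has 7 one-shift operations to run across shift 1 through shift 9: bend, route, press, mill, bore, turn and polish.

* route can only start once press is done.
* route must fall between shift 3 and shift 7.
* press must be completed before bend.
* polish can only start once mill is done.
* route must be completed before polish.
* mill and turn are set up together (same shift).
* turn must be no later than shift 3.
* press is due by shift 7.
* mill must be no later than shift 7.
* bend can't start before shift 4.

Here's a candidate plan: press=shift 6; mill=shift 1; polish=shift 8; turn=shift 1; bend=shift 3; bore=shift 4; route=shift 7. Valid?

turn must be no later than shift 3 — holds.
press is due by shift 7 — holds.
bend can't start before shift 4 — violated.
route can only start once press is done — holds.
press must be completed before bend — violated.
route must fall between shift 3 and shift 7 — holds.
mill must be no later than shift 7 — holds.
mill and turn are set up together (same shift) — holds.
polish can only start once mill is done — holds.
route must be completed before polish — holds.

Invalid. press must be completed before bend.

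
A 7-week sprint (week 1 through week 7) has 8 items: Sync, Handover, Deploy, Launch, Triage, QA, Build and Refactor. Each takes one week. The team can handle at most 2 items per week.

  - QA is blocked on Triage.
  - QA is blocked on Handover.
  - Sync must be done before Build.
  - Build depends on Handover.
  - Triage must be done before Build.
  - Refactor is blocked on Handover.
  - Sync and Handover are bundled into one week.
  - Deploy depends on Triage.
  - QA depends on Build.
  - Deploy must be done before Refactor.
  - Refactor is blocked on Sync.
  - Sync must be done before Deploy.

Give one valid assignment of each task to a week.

Handover=week 1, Triage=week 2, Deploy=week 3, Build=week 3, Launch=week 2, QA=week 4, Sync=week 1, Refactor=week 4

Checking: Handover(week 1) before Build(week 3); Handover(week 1) before QA(week 4); Sync(week 1) before Refactor(week 4); Triage(week 2) before Build(week 3); Sync(week 1) before Deploy(week 3); Handover(week 1) before Refactor(week 4); Sync(week 1) before Build(week 3); Triage(week 2) before Deploy(week 3); Deploy(week 3) before Refactor(week 4); Triage(week 2) before QA(week 4); Build(week 3) before QA(week 4); Sync = Handover = week 1; max 2 per week (cap 2).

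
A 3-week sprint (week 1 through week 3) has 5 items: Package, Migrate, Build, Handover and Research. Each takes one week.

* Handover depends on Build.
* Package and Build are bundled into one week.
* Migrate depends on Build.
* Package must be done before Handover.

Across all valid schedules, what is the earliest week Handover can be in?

week 2

Precedence pushes Handover to at least week 2.
Handover at week 2 is achievable: Package=week 1; Migrate=week 2; Handover=week 2; Research=week 1; Build=week 1.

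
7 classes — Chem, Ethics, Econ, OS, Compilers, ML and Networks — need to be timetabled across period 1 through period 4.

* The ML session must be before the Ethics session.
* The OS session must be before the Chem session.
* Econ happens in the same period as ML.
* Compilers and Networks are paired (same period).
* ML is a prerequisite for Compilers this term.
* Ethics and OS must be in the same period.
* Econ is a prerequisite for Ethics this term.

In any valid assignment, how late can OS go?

period 3

OS must be in the same period as Ethics, which can't be before period 2, so OS is at least period 2; downstream work caps OS at period 3.
OS at period 3 is achievable: Ethics=period 3, Networks=period 2, Econ=period 1, Compilers=period 2, OS=period 3, ML=period 1, Chem=period 4.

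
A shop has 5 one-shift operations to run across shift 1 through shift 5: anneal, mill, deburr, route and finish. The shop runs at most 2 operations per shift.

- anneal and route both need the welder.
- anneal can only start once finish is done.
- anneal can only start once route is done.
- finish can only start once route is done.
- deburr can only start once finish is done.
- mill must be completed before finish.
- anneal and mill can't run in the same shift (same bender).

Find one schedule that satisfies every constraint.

deburr in shift 3; finish in shift 2; anneal in shift 3; route in shift 1; mill in shift 1

Checking: mill(shift 1) before finish(shift 2); route(shift 1) before finish(shift 2); finish(shift 2) before deburr(shift 3); route(shift 1) before anneal(shift 3); finish(shift 2) before anneal(shift 3); anneal(shift 3) != route(shift 1); anneal(shift 3) != mill(shift 1); max 2 per shift (cap 2).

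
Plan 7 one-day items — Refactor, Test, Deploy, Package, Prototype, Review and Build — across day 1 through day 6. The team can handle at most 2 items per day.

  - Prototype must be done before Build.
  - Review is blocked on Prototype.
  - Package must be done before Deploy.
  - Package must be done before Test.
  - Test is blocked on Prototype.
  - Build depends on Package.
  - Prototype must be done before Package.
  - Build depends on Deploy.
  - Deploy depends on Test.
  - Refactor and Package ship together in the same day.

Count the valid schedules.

23

Splitting on Refactor: it can be day 2 (16), day 3 (7). Listing each branch's schedules as (Test, Deploy, Package, Prototype, Review, Build) by day number:
Refactor=day 2: (3,4,2,1,3,5) (3,4,2,1,3,6) (3,4,2,1,4,5) (3,4,2,1,4,6) (3,4,2,1,5,5) (3,4,2,1,5,6) (3,4,2,1,6,5) (3,4,2,1,6,6) (3,5,2,1,3,6) (3,5,2,1,4,6) (3,5,2,1,5,6) (3,5,2,1,6,6) (4,5,2,1,3,6) (4,5,2,1,4,6) (4,5,2,1,5,6) (4,5,2,1,6,6) — 16.
Refactor=day 3: (4,5,3,1,2,6) (4,5,3,1,4,6) (4,5,3,1,5,6) (4,5,3,1,6,6) (4,5,3,2,4,6) (4,5,3,2,5,6) (4,5,3,2,6,6) — 7.
Summing: 16 + 7 = 23.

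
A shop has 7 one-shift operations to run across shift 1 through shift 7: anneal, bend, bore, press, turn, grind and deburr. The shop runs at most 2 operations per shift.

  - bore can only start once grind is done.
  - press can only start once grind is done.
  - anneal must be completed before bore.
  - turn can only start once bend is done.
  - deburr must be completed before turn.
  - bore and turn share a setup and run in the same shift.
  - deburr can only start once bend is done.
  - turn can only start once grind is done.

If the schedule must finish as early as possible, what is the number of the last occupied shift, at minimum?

shift 4

The precedence chain requires at least 3 distinct shifts.
With at most 2 per shift and 7 operations, at least 4 shifts are needed.
4 works (last occupied shift: shift 4): for example press -> shift 4, bore -> shift 3, anneal -> shift 2, grind -> shift 1, bend -> shift 1, turn -> shift 3, deburr -> shift 2.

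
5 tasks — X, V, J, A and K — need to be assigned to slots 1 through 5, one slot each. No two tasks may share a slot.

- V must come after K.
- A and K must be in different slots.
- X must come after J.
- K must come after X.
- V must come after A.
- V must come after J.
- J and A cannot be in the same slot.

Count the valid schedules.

Enumerating: K in 3, V in 5, X in 2, A in 4, J in 1 | K -> 4, A -> 3, V -> 5, J -> 1, X -> 2 | A in 2; K in 4; J in 1; V in 5; X in 3 | V in 5; A in 1; J in 2; X in 3; K in 4.

4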